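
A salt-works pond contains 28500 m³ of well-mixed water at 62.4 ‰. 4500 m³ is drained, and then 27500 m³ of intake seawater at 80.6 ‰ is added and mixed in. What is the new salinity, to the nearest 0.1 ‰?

72.1 ‰

Remaining after removal: 24,000 m³ at 62.4 ‰ (salt = 1,497,600)
After addition: salt = 1,497,600 + 27,500×80.6 = 3,714,100; volume = 51,500 m³
S = 3,714,100 / 51,500 = 72.1184 ‰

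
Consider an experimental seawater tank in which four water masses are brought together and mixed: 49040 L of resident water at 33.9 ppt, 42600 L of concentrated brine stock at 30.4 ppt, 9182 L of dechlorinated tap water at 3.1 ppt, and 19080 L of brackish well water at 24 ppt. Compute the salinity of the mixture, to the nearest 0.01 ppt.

Salt balance:
salt = 49,040×33.9 + 42,600×30.4 + 9,182×3.1 + 19,080×24 = 1,662,456 + 1,295,040 + 28,464.2 + 457,920 = 3,443,880.2
volume = 49,040 + 42,600 + 9,182 + 19,080 = 119,902 L
S = 3,443,880.2 / 119,902 = 28.7225 ppt

28.72 ppt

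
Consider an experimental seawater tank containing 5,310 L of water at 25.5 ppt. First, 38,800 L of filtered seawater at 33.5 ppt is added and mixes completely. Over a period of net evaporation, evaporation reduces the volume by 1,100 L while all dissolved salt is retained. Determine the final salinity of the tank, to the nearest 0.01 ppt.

After mixing: salt = 5,310×25.5 + 38,800×33.5 = 1,435,205; volume = 44,110 L
After evaporation: salt unchanged = 1,435,205; volume = 44,110 − 1,100 = 43,010 L
S = 1,435,205 / 43,010 = 33.3691 ppt

33.37 ppt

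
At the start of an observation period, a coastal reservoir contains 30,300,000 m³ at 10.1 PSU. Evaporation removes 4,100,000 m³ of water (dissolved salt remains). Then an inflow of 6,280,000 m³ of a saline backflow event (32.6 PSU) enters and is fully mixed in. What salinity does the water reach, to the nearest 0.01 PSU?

After evaporation: salt = 30,300,000×10.1 = 306,030,000; volume = 30,300,000 − 4,100,000 = 26,200,000 m³
After mixing: salt = 306,030,000 + 6,280,000×32.6 = 510,758,000; volume = 26,200,000 + 6,280,000 = 32,480,000 m³
S = 510,758,000 / 32,480,000 = 15.7253 PSU

15.73 PSU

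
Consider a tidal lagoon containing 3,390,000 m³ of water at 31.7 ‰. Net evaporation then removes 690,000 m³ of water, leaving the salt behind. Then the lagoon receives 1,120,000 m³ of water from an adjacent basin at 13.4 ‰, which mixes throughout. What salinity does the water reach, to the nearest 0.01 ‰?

32.06 ‰

After evaporation: salt = 3,390,000×31.7 = 107,463,000; volume = 3,390,000 − 690,000 = 2,700,000 m³
After mixing: salt = 107,463,000 + 1,120,000×13.4 = 122,471,000; volume = 2,700,000 + 1,120,000 = 3,820,000 m³
S = 122,471,000 / 3,820,000 = 32.0605 ‰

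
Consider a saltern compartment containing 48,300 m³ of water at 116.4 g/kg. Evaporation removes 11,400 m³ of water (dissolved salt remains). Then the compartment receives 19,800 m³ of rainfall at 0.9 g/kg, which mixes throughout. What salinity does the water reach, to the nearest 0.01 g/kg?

After evaporation: salt = 48,300×116.4 = 5,622,120; volume = 48,300 − 11,400 = 36,900 m³
After mixing: salt = 5,622,120 + 19,800×0.9 = 5,639,940; volume = 36,900 + 19,800 = 56,700 m³
S = 5,639,940 / 56,700 = 99.4698 g/kg

99.47 g/kg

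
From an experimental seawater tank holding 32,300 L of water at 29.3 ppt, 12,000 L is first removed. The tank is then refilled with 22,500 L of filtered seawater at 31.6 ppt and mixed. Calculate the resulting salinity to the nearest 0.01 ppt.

30.51 ppt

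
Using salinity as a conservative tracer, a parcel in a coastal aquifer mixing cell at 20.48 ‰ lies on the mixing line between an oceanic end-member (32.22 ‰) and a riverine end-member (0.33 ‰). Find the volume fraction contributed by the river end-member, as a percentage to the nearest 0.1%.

Let f be the freshwater fraction. Salt balance per unit volume:
f×0.33 + (1−f)×32.22 = 20.48
f = (32.22 − 20.48) / (32.22 − 0.33) = 11.74/31.89 = 0.3681

36.8%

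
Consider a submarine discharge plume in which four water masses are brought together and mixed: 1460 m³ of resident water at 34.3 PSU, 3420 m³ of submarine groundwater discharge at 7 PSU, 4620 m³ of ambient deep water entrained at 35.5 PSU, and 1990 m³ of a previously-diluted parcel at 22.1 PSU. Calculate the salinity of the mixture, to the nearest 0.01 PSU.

Weighted by volume,
salt = 1,460×34.3 + 3,420×7 + 4,620×35.5 + 1,990×22.1 = 50,078 + 23,940 + 164,010 + 43,979 = 282,007
volume = 1,460 + 3,420 + 4,620 + 1,990 = 11,490 m³
S = 282,007 / 11,490 = 24.5437 PSU

24.54 PSU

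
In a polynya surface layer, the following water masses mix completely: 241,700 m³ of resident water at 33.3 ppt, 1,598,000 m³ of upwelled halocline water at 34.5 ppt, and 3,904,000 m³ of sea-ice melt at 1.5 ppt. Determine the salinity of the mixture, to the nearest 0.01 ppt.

Mass of salt is conserved:
salt = 241,700×33.3 + 1,598,000×34.5 + 3,904,000×1.5 = 8,048,610 + 55,131,000 + 5,856,000 = 69,035,610
volume = 241,700 + 1,598,000 + 3,904,000 = 5,743,700 m³
S = 69,035,610 / 5,743,700 = 12.0194 ppt

12.02 ppt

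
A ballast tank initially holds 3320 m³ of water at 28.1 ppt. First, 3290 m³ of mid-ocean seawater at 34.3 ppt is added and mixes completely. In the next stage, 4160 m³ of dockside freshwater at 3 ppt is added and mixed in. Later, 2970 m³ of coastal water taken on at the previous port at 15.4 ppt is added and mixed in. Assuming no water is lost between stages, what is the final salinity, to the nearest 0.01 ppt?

Total salt / total volume:
Initial salt = 3,320×28.1 = 93,292
After stage 1: salt = 93,292 + 3,290×34.3 = 206,139; volume = 6,610 m³; S = 31.186 ppt
After stage 2: salt = 206,139 + 4,160×3 = 218,619; volume = 10,770 m³; S = 20.299 ppt
After stage 3: salt = 218,619 + 2,970×15.4 = 264,357; volume = 13,740 m³
S = 264,357 / 13,740 = 19.24 ppt

19.24 ppt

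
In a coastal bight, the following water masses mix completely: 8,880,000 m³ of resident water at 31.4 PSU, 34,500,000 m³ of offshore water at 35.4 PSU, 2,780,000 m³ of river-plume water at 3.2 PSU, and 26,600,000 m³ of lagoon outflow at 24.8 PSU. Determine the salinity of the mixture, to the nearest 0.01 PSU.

Conserving salt mass:
salt = 8,880,000×31.4 + 34,500,000×35.4 + 2,780,000×3.2 + 26,600,000×24.8 = 278,832,000 + 1,221,300,000 + 8,896,000 + 659,680,000 = 2,168,708,000
volume = 8,880,000 + 34,500,000 + 2,780,000 + 26,600,000 = 72,760,000 m³
S = 2,168,708,000 / 72,760,000 = 29.8063 PSU

29.81 PSU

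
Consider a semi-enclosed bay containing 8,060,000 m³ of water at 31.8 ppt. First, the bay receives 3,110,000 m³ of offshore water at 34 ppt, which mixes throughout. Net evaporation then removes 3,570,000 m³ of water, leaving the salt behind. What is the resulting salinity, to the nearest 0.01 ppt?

47.64 ppt

After mixing: salt = 8,060,000×31.8 + 3,110,000×34 = 362,048,000; volume = 11,170,000 m³
After evaporation: salt unchanged = 362,048,000; volume = 11,170,000 − 3,570,000 = 7,600,000 m³
S = 362,048,000 / 7,600,000 = 47.6379 ppt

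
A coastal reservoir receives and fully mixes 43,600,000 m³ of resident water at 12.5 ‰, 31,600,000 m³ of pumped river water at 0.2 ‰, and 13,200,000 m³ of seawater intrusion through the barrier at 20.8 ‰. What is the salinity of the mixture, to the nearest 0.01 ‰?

9.34 ‰

Mass of salt is conserved:
salt = 43,600,000×12.5 + 31,600,000×0.2 + 13,200,000×20.8 = 545,000,000 + 6,320,000 + 274,560,000 = 825,880,000
volume = 43,600,000 + 31,600,000 + 13,200,000 = 88,400,000 m³
S = 825,880,000 / 88,400,000 = 9.3425 ‰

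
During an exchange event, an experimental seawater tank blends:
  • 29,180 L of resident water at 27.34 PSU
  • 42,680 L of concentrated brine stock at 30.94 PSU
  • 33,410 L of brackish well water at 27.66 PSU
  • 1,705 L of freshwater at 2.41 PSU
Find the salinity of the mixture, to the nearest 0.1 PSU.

Mass of salt is conserved:
salt = 29,180×27.34 + 42,680×30.94 + 33,410×27.66 + 1,705×2.41 = 797,781.2 + 1,320,519.2 + 924,120.6 + 4,109.05 = 3,046,530.05
volume = 29,180 + 42,680 + 33,410 + 1,705 = 106,975 L
S = 3,046,530.05 / 106,975 = 28.479 PSU

28.5 PSU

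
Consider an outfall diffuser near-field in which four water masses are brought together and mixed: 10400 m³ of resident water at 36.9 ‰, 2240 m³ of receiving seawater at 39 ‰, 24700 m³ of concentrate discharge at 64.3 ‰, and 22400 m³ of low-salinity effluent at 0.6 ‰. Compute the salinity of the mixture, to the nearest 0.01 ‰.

34.70 ‰

Salt balance:
salt = 10,400×36.9 + 2,240×39 + 24,700×64.3 + 22,400×0.6 = 383,760 + 87,360 + 1,588,210 + 13,440 = 2,072,770
volume = 10,400 + 2,240 + 24,700 + 22,400 = 59,740 m³
S = 2,072,770 / 59,740 = 34.6965 ‰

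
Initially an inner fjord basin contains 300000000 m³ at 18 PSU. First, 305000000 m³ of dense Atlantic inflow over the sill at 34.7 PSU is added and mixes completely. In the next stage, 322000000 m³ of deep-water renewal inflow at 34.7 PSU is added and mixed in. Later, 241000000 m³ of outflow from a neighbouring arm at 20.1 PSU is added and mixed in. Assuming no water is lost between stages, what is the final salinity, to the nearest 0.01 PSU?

27.40 PSU

By conservation of dissolved salt,
Initial salt = 300,000,000×18 = 5,400,000,000
After stage 1: salt = 5,400,000,000 + 305,000,000×34.7 = 15,983,500,000; volume = 605,000,000 m³; S = 26.419 PSU
After stage 2: salt = 15,983,500,000 + 322,000,000×34.7 = 27,156,900,000; volume = 927,000,000 m³; S = 29.295 PSU
After stage 3: salt = 27,156,900,000 + 241,000,000×20.1 = 32,001,000,000; volume = 1,168,000,000 m³
S = 32,001,000,000 / 1,168,000,000 = 27.3981 PSU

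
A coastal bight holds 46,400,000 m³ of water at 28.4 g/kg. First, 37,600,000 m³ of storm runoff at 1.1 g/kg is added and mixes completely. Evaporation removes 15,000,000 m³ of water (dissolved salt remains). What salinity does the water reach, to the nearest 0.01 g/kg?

After mixing: salt = 46,400,000×28.4 + 37,600,000×1.1 = 1,359,120,000; volume = 84,000,000 m³
After evaporation: salt unchanged = 1,359,120,000; volume = 84,000,000 − 15,000,000 = 69,000,000 m³
S = 1,359,120,000 / 69,000,000 = 19.6974 g/kg

19.70 g/kg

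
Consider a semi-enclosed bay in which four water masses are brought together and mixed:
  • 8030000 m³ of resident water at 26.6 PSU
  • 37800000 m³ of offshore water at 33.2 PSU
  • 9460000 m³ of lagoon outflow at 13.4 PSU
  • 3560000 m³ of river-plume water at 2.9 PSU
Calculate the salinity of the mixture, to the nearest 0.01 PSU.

27.28 PSU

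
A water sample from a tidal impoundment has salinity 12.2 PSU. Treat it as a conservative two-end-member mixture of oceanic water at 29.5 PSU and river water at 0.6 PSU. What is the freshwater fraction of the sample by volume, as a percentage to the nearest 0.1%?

Let f be the freshwater fraction. Salt balance per unit volume:
f×0.6 + (1−f)×29.5 = 12.2
f = (29.5 − 12.2) / (29.5 − 0.6) = 17.3/28.9 = 0.5986

59.9%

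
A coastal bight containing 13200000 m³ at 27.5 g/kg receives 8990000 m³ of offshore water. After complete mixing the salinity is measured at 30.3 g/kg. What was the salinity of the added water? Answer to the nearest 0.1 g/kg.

Salt balance: 13,200,000×27.5 + 8,990,000×S = 22,190,000×30.3
363,000,000 + 8,990,000·S = 672,357,000
S = (672,357,000 − 363,000,000) / 8,990,000 = 34.4112 g/kg

34.4 g/kg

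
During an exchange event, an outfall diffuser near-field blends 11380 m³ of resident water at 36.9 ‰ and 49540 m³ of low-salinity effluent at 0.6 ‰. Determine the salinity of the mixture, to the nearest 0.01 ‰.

Weighted by volume,
salt = 11,380×36.9 + 49,540×0.6 = 419,922 + 29,724 = 449,646
volume = 11,380 + 49,540 = 60,920 m³
S = 449,646 / 60,920 = 7.3809 ‰

7.38 ‰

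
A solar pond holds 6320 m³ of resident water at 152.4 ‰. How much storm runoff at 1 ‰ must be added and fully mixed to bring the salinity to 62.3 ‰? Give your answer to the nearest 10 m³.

9290 m³

Salt balance: 6,320×152.4 + V×1 = (6,320+V)×62.3
963,168 + 1V = 393,736 + 62.3V
569,432 = 61.3V
V = 9,289.27 m³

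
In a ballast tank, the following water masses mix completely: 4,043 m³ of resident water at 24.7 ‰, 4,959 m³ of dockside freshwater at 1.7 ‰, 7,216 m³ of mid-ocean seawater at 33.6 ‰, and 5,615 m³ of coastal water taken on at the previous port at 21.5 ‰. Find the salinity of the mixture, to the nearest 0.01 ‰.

Mass of salt is conserved:
salt = 4,043×24.7 + 4,959×1.7 + 7,216×33.6 + 5,615×21.5 = 99,862.1 + 8,430.3 + 242,457.6 + 120,722.5 = 471,472.5
volume = 4,043 + 4,959 + 7,216 + 5,615 = 21,833 m³
S = 471,472.5 / 21,833 = 21.5945 ‰

21.59 ‰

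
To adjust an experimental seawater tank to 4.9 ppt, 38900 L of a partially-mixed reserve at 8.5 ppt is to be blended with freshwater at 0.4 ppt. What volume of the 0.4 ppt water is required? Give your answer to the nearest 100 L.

31100 L

Salt balance: 38,900×8.5 + V×0.4 = (38,900+V)×4.9
330,650 + 0.4V = 190,610 + 4.9V
140,040 = 4.5V
V = 31,120 L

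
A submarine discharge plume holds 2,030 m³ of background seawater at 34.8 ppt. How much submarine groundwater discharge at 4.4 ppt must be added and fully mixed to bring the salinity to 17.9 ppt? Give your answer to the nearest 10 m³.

Salt balance: 2,030×34.8 + V×4.4 = (2,030+V)×17.9
70,644 + 4.4V = 36,337 + 17.9V
34,307 = 13.5V
V = 2,541.26 m³

2540 m³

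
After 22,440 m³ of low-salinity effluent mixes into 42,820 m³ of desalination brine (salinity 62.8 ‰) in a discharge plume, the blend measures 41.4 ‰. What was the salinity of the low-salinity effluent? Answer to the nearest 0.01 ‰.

0.56 ‰

Salt balance: 42,820×62.8 + 22,440×S = 65,260×41.4
2,689,096 + 22,440·S = 2,701,764
S = (2,701,764 − 2,689,096) / 22,440 = 0.5645 ‰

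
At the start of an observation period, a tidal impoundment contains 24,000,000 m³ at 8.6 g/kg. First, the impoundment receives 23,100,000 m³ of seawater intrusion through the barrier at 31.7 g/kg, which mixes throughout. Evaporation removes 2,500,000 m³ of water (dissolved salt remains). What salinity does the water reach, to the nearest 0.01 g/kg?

After mixing: salt = 24,000,000×8.6 + 23,100,000×31.7 = 938,670,000; volume = 47,100,000 m³
After evaporation: salt unchanged = 938,670,000; volume = 47,100,000 − 2,500,000 = 44,600,000 m³
S = 938,670,000 / 44,600,000 = 21.0464 g/kg

21.05 g/kg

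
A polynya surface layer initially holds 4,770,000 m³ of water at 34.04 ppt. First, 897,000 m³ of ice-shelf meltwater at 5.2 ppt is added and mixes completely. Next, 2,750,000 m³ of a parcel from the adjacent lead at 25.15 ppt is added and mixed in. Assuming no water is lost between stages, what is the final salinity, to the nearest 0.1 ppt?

28.1 ppt

Total salt / total volume:
Initial salt = 4,770,000×34.04 = 162,370,800
After stage 1: salt = 162,370,800 + 897,000×5.2 = 167,035,200; volume = 5,667,000 m³; S = 29.475 ppt
After stage 2: salt = 167,035,200 + 2,750,000×25.15 = 236,197,700; volume = 8,417,000 m³
S = 236,197,700 / 8,417,000 = 28.062 ppt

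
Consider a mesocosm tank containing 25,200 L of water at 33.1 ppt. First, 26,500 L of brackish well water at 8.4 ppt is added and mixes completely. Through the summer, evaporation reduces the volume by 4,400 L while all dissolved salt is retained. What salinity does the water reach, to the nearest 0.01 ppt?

22.34 ppt

After mixing: salt = 25,200×33.1 + 26,500×8.4 = 1,056,720; volume = 51,700 L
After evaporation: salt unchanged = 1,056,720; volume = 51,700 − 4,400 = 47,300 L
S = 1,056,720 / 47,300 = 22.3408 ppt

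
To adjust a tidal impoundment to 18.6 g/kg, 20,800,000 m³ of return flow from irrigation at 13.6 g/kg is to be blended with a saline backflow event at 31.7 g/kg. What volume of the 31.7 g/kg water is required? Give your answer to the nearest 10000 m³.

7940000 m³

Salt balance: 20,800,000×13.6 + V×31.7 = (20,800,000+V)×18.6
282,880,000 + 31.7V = 386,880,000 + 18.6V
104,000,000 = 13.1V
V = 7,938,931.3 m³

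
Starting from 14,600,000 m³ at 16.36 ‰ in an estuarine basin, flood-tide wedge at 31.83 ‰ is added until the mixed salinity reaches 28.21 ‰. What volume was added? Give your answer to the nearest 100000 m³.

47800000 m³

Salt balance: 14,600,000×16.36 + V×31.83 = (14,600,000+V)×28.21
238,856,000 + 31.83V = 411,866,000 + 28.21V
173,010,000 = 3.62V
V = 47,792,817.68 m³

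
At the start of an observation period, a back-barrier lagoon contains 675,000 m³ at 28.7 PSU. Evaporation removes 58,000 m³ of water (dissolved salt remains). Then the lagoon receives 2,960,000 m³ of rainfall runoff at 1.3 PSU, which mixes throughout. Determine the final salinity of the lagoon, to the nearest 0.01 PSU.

6.49 PSU

After evaporation: salt = 675,000×28.7 = 19,372,500; volume = 675,000 − 58,000 = 617,000 m³
After mixing: salt = 19,372,500 + 2,960,000×1.3 = 23,220,500; volume = 617,000 + 2,960,000 = 3,577,000 m³
S = 23,220,500 / 3,577,000 = 6.4916 PSU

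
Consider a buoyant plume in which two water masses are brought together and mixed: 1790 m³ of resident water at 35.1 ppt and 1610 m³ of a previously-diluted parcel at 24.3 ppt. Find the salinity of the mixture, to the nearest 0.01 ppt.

Salt balance:
salt = 1,790×35.1 + 1,610×24.3 = 62,829 + 39,123 = 101,952
volume = 1,790 + 1,610 = 3,400 m³
S = 101,952 / 3,400 = 29.9859 ppt

29.99 ppt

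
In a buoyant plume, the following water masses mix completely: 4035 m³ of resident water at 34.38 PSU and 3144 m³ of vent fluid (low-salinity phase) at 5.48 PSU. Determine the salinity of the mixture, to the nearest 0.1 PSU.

Mass of salt is conserved:
salt = 4,035×34.38 + 3,144×5.48 = 138,723.3 + 17,229.12 = 155,952.42
volume = 4,035 + 3,144 = 7,179 m³
S = 155,952.42 / 7,179 = 21.723 PSU

21.7 PSU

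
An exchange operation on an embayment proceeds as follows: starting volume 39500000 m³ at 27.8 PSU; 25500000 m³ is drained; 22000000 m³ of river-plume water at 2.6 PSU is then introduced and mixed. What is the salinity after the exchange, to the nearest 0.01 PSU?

12.40 PSU

Remaining after removal: 14,000,000 m³ at 27.8 PSU (salt = 389,200,000)
After addition: salt = 389,200,000 + 22,000,000×2.6 = 446,400,000; volume = 36,000,000 m³
S = 446,400,000 / 36,000,000 = 12.4 PSU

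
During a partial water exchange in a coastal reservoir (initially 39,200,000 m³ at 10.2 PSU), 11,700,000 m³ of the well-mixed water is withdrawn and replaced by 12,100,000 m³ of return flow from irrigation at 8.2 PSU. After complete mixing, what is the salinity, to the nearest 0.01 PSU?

Remaining after removal: 27,500,000 m³ at 10.2 PSU (salt = 280,500,000)
After addition: salt = 280,500,000 + 12,100,000×8.2 = 379,720,000; volume = 39,600,000 m³
S = 379,720,000 / 39,600,000 = 9.5889 PSU

9.59 PSU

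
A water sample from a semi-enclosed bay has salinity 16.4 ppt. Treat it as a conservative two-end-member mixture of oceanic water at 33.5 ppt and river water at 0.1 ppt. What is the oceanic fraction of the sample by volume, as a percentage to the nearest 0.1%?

Let g be the oceanic fraction. Salt balance per unit volume:
g×33.5 + (1−g)×0.1 = 16.4
g = (16.4 − 0.1) / (33.5 − 0.1) = 16.3/33.4 = 0.488

48.8%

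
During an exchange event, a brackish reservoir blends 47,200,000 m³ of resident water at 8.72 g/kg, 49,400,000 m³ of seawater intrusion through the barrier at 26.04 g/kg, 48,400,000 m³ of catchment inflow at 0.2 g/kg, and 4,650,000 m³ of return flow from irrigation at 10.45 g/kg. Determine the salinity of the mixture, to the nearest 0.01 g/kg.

Total salt / total volume:
salt = 47,200,000×8.72 + 49,400,000×26.04 + 48,400,000×0.2 + 4,650,000×10.45 = 411,584,000 + 1,286,376,000 + 9,680,000 + 48,592,500 = 1,756,232,500
volume = 47,200,000 + 49,400,000 + 48,400,000 + 4,650,000 = 149,650,000 m³
S = 1,756,232,500 / 149,650,000 = 11.7356 g/kg

11.74 g/kg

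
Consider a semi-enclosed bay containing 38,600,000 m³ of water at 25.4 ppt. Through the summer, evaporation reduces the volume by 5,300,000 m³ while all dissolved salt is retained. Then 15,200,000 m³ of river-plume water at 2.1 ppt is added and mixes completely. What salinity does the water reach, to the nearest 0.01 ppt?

20.87 ppt

After evaporation: salt = 38,600,000×25.4 = 980,440,000; volume = 38,600,000 − 5,300,000 = 33,300,000 m³
After mixing: salt = 980,440,000 + 15,200,000×2.1 = 1,012,360,000; volume = 33,300,000 + 15,200,000 = 48,500,000 m³
S = 1,012,360,000 / 48,500,000 = 20.8734 ppt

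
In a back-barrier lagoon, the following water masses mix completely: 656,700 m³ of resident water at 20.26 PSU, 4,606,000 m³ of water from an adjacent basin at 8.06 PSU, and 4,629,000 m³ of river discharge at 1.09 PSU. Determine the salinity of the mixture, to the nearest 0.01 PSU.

Weighted by volume,
salt = 656,700×20.26 + 4,606,000×8.06 + 4,629,000×1.09 = 13,304,742 + 37,124,360 + 5,045,610 = 55,474,712
volume = 656,700 + 4,606,000 + 4,629,000 = 9,891,700 m³
S = 55,474,712 / 9,891,700 = 5.6082 PSU

5.61 PSU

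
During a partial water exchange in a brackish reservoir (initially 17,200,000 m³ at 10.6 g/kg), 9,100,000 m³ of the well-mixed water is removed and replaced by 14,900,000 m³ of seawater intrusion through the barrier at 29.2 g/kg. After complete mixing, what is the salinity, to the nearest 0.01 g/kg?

22.65 g/kg

Remaining after removal: 8,100,000 m³ at 10.6 g/kg (salt = 85,860,000)
After addition: salt = 85,860,000 + 14,900,000×29.2 = 520,940,000; volume = 23,000,000 m³
S = 520,940,000 / 23,000,000 = 22.6496 g/kg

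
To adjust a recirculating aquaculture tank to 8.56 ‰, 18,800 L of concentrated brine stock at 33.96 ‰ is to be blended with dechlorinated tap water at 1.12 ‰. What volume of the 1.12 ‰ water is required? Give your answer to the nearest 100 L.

Salt balance: 18,800×33.96 + V×1.12 = (18,800+V)×8.56
638,448 + 1.12V = 160,928 + 8.56V
477,520 = 7.44V
V = 64,182.8 L

64200 L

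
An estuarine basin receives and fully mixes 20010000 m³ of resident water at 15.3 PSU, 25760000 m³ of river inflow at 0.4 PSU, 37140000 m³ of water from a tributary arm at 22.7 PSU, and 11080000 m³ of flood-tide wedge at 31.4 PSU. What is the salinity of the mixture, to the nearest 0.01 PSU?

Weighted by volume,
salt = 20,010,000×15.3 + 25,760,000×0.4 + 37,140,000×22.7 + 11,080,000×31.4 = 306,153,000 + 10,304,000 + 843,078,000 + 347,912,000 = 1,507,447,000
volume = 20,010,000 + 25,760,000 + 37,140,000 + 11,080,000 = 93,990,000 m³
S = 1,507,447,000 / 93,990,000 = 16.0384 PSU

16.04 PSU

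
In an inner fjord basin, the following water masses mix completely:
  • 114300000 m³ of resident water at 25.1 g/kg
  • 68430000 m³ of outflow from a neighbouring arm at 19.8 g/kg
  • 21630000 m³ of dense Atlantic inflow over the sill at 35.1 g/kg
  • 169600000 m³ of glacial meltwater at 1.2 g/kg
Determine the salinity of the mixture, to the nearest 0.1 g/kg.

Weighted by volume,
salt = 114,300,000×25.1 + 68,430,000×19.8 + 21,630,000×35.1 + 169,600,000×1.2 = 2,868,930,000 + 1,354,914,000 + 759,213,000 + 203,520,000 = 5,186,577,000
volume = 114,300,000 + 68,430,000 + 21,630,000 + 169,600,000 = 373,960,000 m³
S = 5,186,577,000 / 373,960,000 = 13.869 g/kg

13.9 g/kg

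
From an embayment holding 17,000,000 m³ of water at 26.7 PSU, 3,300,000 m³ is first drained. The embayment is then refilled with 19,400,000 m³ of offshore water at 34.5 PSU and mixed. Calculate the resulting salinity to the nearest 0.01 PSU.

31.27 PSU

Remaining after removal: 13,700,000 m³ at 26.7 PSU (salt = 365,790,000)
After addition: salt = 365,790,000 + 19,400,000×34.5 = 1,035,090,000; volume = 33,100,000 m³
S = 1,035,090,000 / 33,100,000 = 31.2716 PSU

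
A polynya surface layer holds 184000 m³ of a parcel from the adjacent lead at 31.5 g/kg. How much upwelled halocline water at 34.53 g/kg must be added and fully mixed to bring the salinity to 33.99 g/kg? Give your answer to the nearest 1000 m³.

848000 m³

Salt balance: 184,000×31.5 + V×34.53 = (184,000+V)×33.99
5,796,000 + 34.53V = 6,254,160 + 33.99V
458,160 = 0.54V
V = 848,444.44 m³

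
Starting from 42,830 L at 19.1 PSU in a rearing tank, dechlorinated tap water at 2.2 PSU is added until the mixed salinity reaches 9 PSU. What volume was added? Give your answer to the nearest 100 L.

63600 L

Salt balance: 42,830×19.1 + V×2.2 = (42,830+V)×9
818,053 + 2.2V = 385,470 + 9V
432,583 = 6.8V
V = 63,615.15 L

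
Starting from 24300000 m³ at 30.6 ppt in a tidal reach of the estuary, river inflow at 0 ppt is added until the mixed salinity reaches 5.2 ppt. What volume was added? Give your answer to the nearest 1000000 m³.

119000000 m³

Salt balance: 24,300,000×30.6 + V×0 = (24,300,000+V)×5.2
743,580,000 + 0V = 126,360,000 + 5.2V
617,220,000 = 5.2V
V = 118,696,153.85 m³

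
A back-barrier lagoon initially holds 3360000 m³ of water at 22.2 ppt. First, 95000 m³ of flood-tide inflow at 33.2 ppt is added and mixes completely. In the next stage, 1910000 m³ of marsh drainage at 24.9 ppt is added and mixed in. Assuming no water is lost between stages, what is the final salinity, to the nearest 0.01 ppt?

23.36 ppt

Total salt / total volume:
Initial salt = 3,360,000×22.2 = 74,592,000
After stage 1: salt = 74,592,000 + 95,000×33.2 = 77,746,000; volume = 3,455,000 m³; S = 22.502 ppt
After stage 2: salt = 77,746,000 + 1,910,000×24.9 = 125,305,000; volume = 5,365,000 m³
S = 125,305,000 / 5,365,000 = 23.356 ppt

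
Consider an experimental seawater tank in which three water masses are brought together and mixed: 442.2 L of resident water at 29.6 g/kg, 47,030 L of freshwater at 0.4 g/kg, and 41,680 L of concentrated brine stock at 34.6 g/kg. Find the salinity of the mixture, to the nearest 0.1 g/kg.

Conserving salt mass:
salt = 442.2×29.6 + 47,030×0.4 + 41,680×34.6 = 13,089.12 + 18,812 + 1,442,128 = 1,474,029.12
volume = 442.2 + 47,030 + 41,680 = 89,152.2 L
S = 1,474,029.12 / 89,152.2 = 16.534 g/kg

16.5 g/kg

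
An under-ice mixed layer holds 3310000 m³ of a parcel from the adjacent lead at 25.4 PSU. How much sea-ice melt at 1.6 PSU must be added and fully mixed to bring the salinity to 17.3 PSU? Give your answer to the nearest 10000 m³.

1710000 m³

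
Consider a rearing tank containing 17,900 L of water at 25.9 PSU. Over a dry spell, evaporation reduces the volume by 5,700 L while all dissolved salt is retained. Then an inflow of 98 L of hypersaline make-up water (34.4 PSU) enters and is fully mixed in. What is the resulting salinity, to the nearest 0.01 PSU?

After evaporation: salt = 17,900×25.9 = 463,610; volume = 17,900 − 5,700 = 12,200 L
After mixing: salt = 463,610 + 98×34.4 = 466,981.2; volume = 12,200 + 98 = 12,298 L
S = 466,981.2 / 12,298 = 37.9721 PSU

37.97 PSU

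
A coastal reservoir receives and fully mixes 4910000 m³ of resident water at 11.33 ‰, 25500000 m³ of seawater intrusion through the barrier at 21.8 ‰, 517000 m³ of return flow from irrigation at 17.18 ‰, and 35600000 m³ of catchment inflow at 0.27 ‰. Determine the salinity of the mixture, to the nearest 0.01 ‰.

Salt balance:
salt = 4,910,000×11.33 + 25,500,000×21.8 + 517,000×17.18 + 35,600,000×0.27 = 55,630,300 + 555,900,000 + 8,882,060 + 9,612,000 = 630,024,360
volume = 4,910,000 + 25,500,000 + 517,000 + 35,600,000 = 66,527,000 m³
S = 630,024,360 / 66,527,000 = 9.4702 ‰

9.47 ‰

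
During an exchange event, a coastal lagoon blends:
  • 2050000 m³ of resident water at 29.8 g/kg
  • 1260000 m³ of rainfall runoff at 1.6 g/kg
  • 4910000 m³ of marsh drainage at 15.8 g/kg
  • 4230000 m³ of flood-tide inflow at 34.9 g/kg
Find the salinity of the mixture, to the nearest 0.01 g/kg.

23.16 g/kg

Weighted by volume,
salt = 2,050,000×29.8 + 1,260,000×1.6 + 4,910,000×15.8 + 4,230,000×34.9 = 61,090,000 + 2,016,000 + 77,578,000 + 147,627,000 = 288,311,000
volume = 2,050,000 + 1,260,000 + 4,910,000 + 4,230,000 = 12,450,000 m³
S = 288,311,000 / 12,450,000 = 23.1575 g/kg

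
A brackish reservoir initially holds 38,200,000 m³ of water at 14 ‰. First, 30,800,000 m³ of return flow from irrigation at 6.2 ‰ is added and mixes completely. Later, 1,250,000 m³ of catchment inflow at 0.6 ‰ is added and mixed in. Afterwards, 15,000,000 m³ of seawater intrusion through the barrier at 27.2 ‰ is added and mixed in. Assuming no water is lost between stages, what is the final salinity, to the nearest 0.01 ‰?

13.31 ‰

Weighted by volume,
Initial salt = 38,200,000×14 = 534,800,000
After stage 1: salt = 534,800,000 + 30,800,000×6.2 = 725,760,000; volume = 69,000,000 m³; S = 10.518 ‰
After stage 2: salt = 725,760,000 + 1,250,000×0.6 = 726,510,000; volume = 70,250,000 m³; S = 10.342 ‰
After stage 3: salt = 726,510,000 + 15,000,000×27.2 = 1,134,510,000; volume = 85,250,000 m³
S = 1,134,510,000 / 85,250,000 = 13.308 ‰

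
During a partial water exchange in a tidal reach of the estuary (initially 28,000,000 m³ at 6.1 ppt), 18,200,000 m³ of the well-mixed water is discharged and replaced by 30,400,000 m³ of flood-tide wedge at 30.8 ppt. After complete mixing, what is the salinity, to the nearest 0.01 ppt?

Remaining after removal: 9,800,000 m³ at 6.1 ppt (salt = 59,780,000)
After addition: salt = 59,780,000 + 30,400,000×30.8 = 996,100,000; volume = 40,200,000 m³
S = 996,100,000 / 40,200,000 = 24.7786 ppt

24.78 ppt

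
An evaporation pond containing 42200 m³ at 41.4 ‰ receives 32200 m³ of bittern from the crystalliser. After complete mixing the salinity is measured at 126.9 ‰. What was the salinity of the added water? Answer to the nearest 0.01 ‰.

Salt balance: 42,200×41.4 + 32,200×S = 74,400×126.9
1,747,080 + 32,200·S = 9,441,360
S = (9,441,360 − 1,747,080) / 32,200 = 238.9528 ‰

238.95 ‰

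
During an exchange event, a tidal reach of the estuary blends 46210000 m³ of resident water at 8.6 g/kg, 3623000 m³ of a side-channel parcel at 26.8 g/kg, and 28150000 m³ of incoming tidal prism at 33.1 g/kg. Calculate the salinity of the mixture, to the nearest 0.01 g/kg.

18.29 g/kg

By conservation of dissolved salt,
salt = 46,210,000×8.6 + 3,623,000×26.8 + 28,150,000×33.1 = 397,406,000 + 97,096,400 + 931,765,000 = 1,426,267,400
volume = 46,210,000 + 3,623,000 + 28,150,000 = 77,983,000 m³
S = 1,426,267,400 / 77,983,000 = 18.2895 g/kg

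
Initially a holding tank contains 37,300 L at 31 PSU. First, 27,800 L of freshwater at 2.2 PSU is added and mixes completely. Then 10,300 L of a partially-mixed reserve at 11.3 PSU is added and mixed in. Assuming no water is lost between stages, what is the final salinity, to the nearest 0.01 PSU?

Total salt / total volume:
Initial salt = 37,300×31 = 1,156,300
After stage 1: salt = 1,156,300 + 27,800×2.2 = 1,217,460; volume = 65,100 L; S = 18.701 PSU
After stage 2: salt = 1,217,460 + 10,300×11.3 = 1,333,850; volume = 75,400 L
S = 1,333,850 / 75,400 = 17.6903 PSU

17.69 PSU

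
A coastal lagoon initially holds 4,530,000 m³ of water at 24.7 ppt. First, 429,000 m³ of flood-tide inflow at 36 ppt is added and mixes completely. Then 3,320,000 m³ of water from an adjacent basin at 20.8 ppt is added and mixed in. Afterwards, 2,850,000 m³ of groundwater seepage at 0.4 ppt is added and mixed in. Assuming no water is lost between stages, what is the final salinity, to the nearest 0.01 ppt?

Conserving salt mass:
Initial salt = 4,530,000×24.7 = 111,891,000
After stage 1: salt = 111,891,000 + 429,000×36 = 127,335,000; volume = 4,959,000 m³; S = 25.678 ppt
After stage 2: salt = 127,335,000 + 3,320,000×20.8 = 196,391,000; volume = 8,279,000 m³; S = 23.722 ppt
After stage 3: salt = 196,391,000 + 2,850,000×0.4 = 197,531,000; volume = 11,129,000 m³
S = 197,531,000 / 11,129,000 = 17.7492 ppt

17.75 ppt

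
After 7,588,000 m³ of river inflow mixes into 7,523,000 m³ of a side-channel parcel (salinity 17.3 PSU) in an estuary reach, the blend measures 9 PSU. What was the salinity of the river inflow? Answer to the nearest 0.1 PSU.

0.8 PSU

Salt balance: 7,523,000×17.3 + 7,588,000×S = 15,111,000×9
130,147,900 + 7,588,000·S = 135,999,000
S = (135,999,000 − 130,147,900) / 7,588,000 = 0.7711 PSU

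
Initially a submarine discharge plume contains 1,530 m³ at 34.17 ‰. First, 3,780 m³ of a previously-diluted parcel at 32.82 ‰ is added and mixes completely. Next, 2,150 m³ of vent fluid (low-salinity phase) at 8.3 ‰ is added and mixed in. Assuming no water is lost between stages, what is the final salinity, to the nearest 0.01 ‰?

By conservation of dissolved salt,
Initial salt = 1,530×34.17 = 52,280.1
After stage 1: salt = 52,280.1 + 3,780×32.82 = 176,339.7; volume = 5,310 m³; S = 33.209 ‰
After stage 2: salt = 176,339.7 + 2,150×8.3 = 194,184.7; volume = 7,460 m³
S = 194,184.7 / 7,460 = 26.0301 ‰

26.03 ‰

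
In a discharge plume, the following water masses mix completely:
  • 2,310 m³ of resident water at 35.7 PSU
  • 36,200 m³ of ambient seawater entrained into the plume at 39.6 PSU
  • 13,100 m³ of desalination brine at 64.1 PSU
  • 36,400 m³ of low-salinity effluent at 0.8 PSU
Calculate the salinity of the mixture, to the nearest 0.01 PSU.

27.10 PSU

By conservation of dissolved salt,
salt = 2,310×35.7 + 36,200×39.6 + 13,100×64.1 + 36,400×0.8 = 82,467 + 1,433,520 + 839,710 + 29,120 = 2,384,817
volume = 2,310 + 36,200 + 13,100 + 36,400 = 88,010 m³
S = 2,384,817 / 88,010 = 27.0971 PSU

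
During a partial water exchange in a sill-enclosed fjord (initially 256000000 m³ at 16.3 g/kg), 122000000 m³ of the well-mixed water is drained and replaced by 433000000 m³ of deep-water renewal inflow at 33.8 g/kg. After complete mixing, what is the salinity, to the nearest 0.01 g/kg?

29.66 g/kg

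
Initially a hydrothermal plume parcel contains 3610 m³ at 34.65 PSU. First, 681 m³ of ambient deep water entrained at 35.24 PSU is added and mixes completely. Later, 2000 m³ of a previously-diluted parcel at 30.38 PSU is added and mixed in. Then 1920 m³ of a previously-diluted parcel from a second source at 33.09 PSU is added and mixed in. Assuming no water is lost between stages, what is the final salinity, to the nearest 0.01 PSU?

Total salt / total volume:
Initial salt = 3,610×34.65 = 125,086.5
After stage 1: salt = 125,086.5 + 681×35.24 = 149,084.94; volume = 4,291 m³; S = 34.744 PSU
After stage 2: salt = 149,084.94 + 2,000×30.38 = 209,844.94; volume = 6,291 m³; S = 33.356 PSU
After stage 3: salt = 209,844.94 + 1,920×33.09 = 273,377.74; volume = 8,211 m³
S = 273,377.74 / 8,211 = 33.2941 PSU

33.29 PSU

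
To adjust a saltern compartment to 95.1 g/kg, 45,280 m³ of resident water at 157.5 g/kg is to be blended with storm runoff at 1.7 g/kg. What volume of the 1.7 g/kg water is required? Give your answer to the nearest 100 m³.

30300 m³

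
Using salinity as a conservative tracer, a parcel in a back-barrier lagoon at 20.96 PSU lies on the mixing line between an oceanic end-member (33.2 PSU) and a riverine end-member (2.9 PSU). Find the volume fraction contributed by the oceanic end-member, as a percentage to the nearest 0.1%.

59.6%

Let g be the oceanic fraction. Salt balance per unit volume:
g×33.2 + (1−g)×2.9 = 20.96
g = (20.96 − 2.9) / (33.2 − 2.9) = 18.06/30.3 = 0.596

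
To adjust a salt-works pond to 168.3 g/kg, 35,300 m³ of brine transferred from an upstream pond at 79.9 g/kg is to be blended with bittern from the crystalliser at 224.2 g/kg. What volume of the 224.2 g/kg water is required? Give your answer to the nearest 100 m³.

55800 m³

Salt balance: 35,300×79.9 + V×224.2 = (35,300+V)×168.3
2,820,470 + 224.2V = 5,940,990 + 168.3V
3,120,520 = 55.9V
V = 55,823.26 m³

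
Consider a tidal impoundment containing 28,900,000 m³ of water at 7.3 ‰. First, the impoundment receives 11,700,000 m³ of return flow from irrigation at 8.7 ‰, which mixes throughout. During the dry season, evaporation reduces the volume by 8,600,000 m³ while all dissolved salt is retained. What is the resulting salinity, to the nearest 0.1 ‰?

9.8 ‰

After mixing: salt = 28,900,000×7.3 + 11,700,000×8.7 = 312,760,000; volume = 40,600,000 m³
After evaporation: salt unchanged = 312,760,000; volume = 40,600,000 − 8,600,000 = 32,000,000 m³
S = 312,760,000 / 32,000,000 = 9.7738 ‰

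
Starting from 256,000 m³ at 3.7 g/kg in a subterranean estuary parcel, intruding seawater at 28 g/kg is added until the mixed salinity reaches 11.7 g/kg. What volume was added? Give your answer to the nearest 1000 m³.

Salt balance: 256,000×3.7 + V×28 = (256,000+V)×11.7
947,200 + 28V = 2,995,200 + 11.7V
2,048,000 = 16.3V
V = 125,644.17 m³

126000 m³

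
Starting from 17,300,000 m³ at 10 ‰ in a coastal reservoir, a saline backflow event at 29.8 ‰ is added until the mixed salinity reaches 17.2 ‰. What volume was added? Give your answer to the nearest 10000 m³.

9890000 m³

Salt balance: 17,300,000×10 + V×29.8 = (17,300,000+V)×17.2
173,000,000 + 29.8V = 297,560,000 + 17.2V
124,560,000 = 12.6V
V = 9,885,714.29 m³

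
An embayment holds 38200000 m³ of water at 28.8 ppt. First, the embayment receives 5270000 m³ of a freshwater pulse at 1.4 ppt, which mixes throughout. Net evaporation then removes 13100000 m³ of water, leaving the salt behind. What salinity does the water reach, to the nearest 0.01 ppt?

36.47 ppt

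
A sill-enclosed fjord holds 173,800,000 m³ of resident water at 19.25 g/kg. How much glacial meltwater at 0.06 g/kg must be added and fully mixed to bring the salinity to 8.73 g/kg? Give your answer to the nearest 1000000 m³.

Salt balance: 173,800,000×19.25 + V×0.06 = (173,800,000+V)×8.73
3,345,650,000 + 0.06V = 1,517,274,000 + 8.73V
1,828,376,000 = 8.67V
V = 210,885,351.79 m³

211000000 m³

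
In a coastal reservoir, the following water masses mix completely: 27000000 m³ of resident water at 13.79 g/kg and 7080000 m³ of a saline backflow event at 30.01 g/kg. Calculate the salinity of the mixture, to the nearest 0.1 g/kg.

17.2 g/kg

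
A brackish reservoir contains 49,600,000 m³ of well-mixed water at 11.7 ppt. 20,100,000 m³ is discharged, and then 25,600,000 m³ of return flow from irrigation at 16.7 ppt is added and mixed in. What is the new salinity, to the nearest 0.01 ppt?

Remaining after removal: 29,500,000 m³ at 11.7 ppt (salt = 345,150,000)
After addition: salt = 345,150,000 + 25,600,000×16.7 = 772,670,000; volume = 55,100,000 m³
S = 772,670,000 / 55,100,000 = 14.023 ppt

14.02 ppt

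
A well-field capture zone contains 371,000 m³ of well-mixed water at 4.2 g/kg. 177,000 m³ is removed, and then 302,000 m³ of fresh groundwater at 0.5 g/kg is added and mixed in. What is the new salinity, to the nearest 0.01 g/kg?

Remaining after removal: 194,000 m³ at 4.2 g/kg (salt = 814,800)
After addition: salt = 814,800 + 302,000×0.5 = 965,800; volume = 496,000 m³
S = 965,800 / 496,000 = 1.9472 g/kg

1.95 g/kg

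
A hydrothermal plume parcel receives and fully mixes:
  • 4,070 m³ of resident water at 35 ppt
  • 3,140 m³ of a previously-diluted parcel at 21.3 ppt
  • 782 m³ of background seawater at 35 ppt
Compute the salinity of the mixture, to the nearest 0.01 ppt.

Conserving salt mass:
salt = 4,070×35 + 3,140×21.3 + 782×35 = 142,450 + 66,882 + 27,370 = 236,702
volume = 4,070 + 3,140 + 782 = 7,992 m³
S = 236,702 / 7,992 = 29.6174 ppt

29.62 ppt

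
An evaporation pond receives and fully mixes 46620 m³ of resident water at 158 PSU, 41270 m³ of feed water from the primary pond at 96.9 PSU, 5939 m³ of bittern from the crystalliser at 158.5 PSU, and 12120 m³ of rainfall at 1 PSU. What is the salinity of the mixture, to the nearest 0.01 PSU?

Weighted by volume,
salt = 46,620×158 + 41,270×96.9 + 5,939×158.5 + 12,120×1 = 7,365,960 + 3,999,063 + 941,331.5 + 12,120 = 12,318,474.5
volume = 46,620 + 41,270 + 5,939 + 12,120 = 105,949 m³
S = 12,318,474.5 / 105,949 = 116.268 PSU

116.27 PSU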